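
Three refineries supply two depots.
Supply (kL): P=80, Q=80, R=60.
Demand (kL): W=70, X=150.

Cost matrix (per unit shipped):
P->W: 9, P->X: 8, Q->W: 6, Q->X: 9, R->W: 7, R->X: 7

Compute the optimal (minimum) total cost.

1570

Optimal allocation:
  P to X: 80 × 8 = 640
  Q to W: 70 × 6 = 420
  Q to X: 10 × 9 = 90
  R to X: 60 × 7 = 420
Total = 640 + 420 + 90 + 420 = 1570.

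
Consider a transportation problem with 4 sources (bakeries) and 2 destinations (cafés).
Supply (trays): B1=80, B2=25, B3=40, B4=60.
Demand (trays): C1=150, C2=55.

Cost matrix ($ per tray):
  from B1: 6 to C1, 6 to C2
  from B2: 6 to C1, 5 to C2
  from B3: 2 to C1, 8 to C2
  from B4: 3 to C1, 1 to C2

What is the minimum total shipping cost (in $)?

780

A cheapest plan:
  B1->C1: 80 trays
  B2->C1: 25 trays
  B3->C1: 40 trays
  B4->C1: 5 trays
  B4->C2: 55 trays
Total cost = $780.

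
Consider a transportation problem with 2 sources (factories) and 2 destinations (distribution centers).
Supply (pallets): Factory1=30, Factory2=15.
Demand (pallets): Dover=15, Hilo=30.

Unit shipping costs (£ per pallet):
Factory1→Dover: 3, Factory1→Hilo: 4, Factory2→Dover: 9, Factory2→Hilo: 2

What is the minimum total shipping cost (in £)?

A cheapest plan:
  Factory1–Dover: 15 × £3 = £45
  Factory1–Hilo: 15 × £4 = £60
  Factory2–Hilo: 15 × £2 = £30
Total = 45 + 60 + 30 = £135.
(Supply check: Factory1 ships 30; Factory2 ships 15.)

135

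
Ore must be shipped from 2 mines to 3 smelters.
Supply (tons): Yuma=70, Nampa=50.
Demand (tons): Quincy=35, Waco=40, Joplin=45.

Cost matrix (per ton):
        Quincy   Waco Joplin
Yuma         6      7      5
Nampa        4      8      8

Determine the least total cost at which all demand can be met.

660

A cheapest plan:
  Yuma–Waco: 25 tons
  Yuma–Joplin: 45 tons
  Nampa–Quincy: 35 tons
  Nampa–Waco: 15 tons
Total cost = 660.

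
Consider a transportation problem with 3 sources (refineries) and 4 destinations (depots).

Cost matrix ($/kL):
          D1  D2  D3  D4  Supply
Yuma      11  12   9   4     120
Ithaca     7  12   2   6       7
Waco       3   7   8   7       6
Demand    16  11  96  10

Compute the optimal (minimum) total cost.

1115

An optimal shipping plan:
  Yuma->D1: 10 × $11 = $110
  Yuma->D2: 11 × $12 = $132
  Yuma->D3: 89 × $9 = $801
  Yuma->D4: 10 × $4 = $40
  Ithaca->D3: 7 × $2 = $14
  Waco->D1: 6 × $3 = $18
Total = 110 + 132 + 801 + 40 + 14 + 18 = $1115.
(Supply check: Yuma ships 120; Ithaca ships 7; Waco ships 6.)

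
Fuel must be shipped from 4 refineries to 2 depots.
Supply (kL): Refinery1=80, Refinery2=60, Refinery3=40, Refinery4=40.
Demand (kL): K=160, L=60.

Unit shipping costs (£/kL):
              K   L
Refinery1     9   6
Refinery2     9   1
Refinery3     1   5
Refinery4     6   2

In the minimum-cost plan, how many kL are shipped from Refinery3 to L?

0

Optimal shipments:
  Refinery1->K: 80 × £9 = £720
  Refinery2->L: 60 × £1 = £60
  Refinery3->K: 40 × £1 = £40
  Refinery4->K: 40 × £6 = £240
Total cost = £1060.
The route Refinery3→L is not used.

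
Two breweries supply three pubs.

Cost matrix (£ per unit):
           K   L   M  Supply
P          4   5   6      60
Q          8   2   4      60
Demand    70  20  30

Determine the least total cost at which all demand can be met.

480

Optimal allocation:
  P–K: 60 × £4 = £240
  Q–K: 10 × £8 = £80
  Q–L: 20 × £2 = £40
  Q–M: 30 × £4 = £120
Total = 240 + 80 + 40 + 120 = £480.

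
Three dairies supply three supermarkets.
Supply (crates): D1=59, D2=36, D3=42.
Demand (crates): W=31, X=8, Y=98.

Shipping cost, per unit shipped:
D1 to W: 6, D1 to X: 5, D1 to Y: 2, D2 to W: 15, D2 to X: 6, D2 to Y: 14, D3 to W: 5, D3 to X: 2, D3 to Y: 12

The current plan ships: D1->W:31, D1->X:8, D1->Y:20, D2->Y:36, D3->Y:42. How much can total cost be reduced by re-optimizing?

445

Current plan cost = 31·6 + 8·5 + 20·2 + 36·14 + 42·12 = 1274.
Optimal plan:
  D1→Y: 59 × 2 = 118
  D2→Y: 36 × 14 = 504
  D3→W: 31 × 5 = 155
  D3→X: 8 × 2 = 16
  D3→Y: 3 × 12 = 36
Optimal cost = 829.
Saving = 1274 − 829 = 445.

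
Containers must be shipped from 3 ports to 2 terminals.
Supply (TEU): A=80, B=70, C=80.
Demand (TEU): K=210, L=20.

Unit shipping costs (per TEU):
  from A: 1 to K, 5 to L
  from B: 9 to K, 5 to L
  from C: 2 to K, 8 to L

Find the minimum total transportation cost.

790

One minimum-cost allocation:
  A–K: 80 × 1 = 80
  B–K: 50 × 9 = 450
  B–L: 20 × 5 = 100
  C–K: 80 × 2 = 160
Total = 80 + 450 + 100 + 160 = 790.
(Supply check: A ships 80; B ships 70; C ships 80.)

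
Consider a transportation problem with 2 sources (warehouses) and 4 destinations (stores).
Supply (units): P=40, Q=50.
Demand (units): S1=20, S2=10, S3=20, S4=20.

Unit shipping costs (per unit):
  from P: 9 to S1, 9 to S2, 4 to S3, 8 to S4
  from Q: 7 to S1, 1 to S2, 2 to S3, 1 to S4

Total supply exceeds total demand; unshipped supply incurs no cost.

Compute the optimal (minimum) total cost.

A cheapest plan:
  P→S1: 20 × 9 = 180
  Q→S2: 10 × 1 = 10
  Q→S3: 20 × 2 = 40
  Q→S4: 20 × 1 = 20
Total = 180 + 10 + 40 + 20 = 250.

250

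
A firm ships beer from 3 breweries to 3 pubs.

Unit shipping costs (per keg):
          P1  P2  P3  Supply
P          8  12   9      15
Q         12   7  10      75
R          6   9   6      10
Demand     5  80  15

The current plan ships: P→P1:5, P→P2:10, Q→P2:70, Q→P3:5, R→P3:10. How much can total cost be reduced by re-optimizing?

30

Current plan cost = 5·8 + 10·12 + 70·7 + 5·10 + 10·6 = 760.
Optimal plan:
  P→P1: 5 × 8 = 40
  P→P3: 10 × 9 = 90
  Q→P2: 75 × 7 = 525
  R→P2: 5 × 9 = 45
  R→P3: 5 × 6 = 30
Optimal cost = 730.
Saving = 760 − 730 = 30.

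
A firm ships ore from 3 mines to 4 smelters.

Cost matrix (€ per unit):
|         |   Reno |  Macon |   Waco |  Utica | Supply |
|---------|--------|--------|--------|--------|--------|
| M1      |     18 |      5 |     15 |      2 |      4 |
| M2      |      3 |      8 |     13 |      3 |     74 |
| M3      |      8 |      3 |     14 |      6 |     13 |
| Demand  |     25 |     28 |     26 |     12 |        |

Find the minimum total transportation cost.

A cheapest plan:
  M1→Macon: 4 tons
  M2→Reno: 25 tons
  M2→Macon: 11 tons
  M2→Waco: 26 tons
  M2→Utica: 12 tons
  M3→Macon: 13 tons
Total cost = €596.
(Supply check: M1 ships 4; M2 ships 74; M3 ships 13.)

596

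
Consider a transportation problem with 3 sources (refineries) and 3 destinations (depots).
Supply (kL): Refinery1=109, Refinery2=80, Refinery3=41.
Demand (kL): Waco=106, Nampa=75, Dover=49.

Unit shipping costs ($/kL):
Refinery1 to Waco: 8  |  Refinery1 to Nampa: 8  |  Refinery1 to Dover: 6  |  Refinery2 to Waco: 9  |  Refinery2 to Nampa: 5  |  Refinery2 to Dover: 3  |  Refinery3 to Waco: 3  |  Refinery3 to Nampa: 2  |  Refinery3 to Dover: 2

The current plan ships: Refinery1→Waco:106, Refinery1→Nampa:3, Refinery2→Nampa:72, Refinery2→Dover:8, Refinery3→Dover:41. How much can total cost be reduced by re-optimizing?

Current plan cost = 106·8 + 3·8 + 72·5 + 8·3 + 41·2 = $1338.
Optimal plan:
  Refinery1–Waco: 106 × $8 = $848
  Refinery1–Nampa: 3 × $8 = $24
  Refinery2–Nampa: 31 × $5 = $155
  Refinery2–Dover: 49 × $3 = $147
  Refinery3–Nampa: 41 × $2 = $82
Optimal cost = $1256.
Saving = 1338 − 1256 = $82.

82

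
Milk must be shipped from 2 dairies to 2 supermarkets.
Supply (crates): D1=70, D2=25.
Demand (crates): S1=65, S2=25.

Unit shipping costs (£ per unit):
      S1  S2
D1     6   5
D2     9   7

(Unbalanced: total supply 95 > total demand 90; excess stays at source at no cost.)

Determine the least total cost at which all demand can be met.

555

Optimal allocation:
  D1->S1: 65 × £6 = £390
  D1->S2: 5 × £5 = £25
  D2->S2: 20 × £7 = £140
Total = 390 + 25 + 140 = £555.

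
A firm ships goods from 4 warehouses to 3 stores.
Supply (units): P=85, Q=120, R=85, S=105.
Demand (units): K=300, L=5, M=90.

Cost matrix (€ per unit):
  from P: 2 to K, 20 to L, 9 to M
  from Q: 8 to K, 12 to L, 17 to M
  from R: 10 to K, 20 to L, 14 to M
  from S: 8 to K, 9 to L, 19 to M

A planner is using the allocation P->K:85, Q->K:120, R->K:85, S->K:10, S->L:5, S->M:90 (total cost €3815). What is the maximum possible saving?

Current plan cost = 85·2 + 120·8 + 85·10 + 10·8 + 5·9 + 90·19 = €3815.
Optimal plan:
  P->K: 80 × €2 = €160
  P->M: 5 × €9 = €45
  Q->K: 120 × €8 = €960
  R->M: 85 × €14 = €1190
  S->K: 100 × €8 = €800
  S->L: 5 × €9 = €45
Optimal cost = €3200.
Saving = 3815 − 3200 = €615.

615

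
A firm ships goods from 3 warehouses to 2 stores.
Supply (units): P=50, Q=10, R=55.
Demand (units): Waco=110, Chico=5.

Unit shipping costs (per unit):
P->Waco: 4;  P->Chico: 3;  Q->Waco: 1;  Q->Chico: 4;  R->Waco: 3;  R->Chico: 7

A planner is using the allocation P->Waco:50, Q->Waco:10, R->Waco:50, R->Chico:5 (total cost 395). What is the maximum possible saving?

25

Current plan cost = 50·4 + 10·1 + 50·3 + 5·7 = 395.
Optimal plan:
  P->Waco: 45 × 4 = 180
  P->Chico: 5 × 3 = 15
  Q->Waco: 10 × 1 = 10
  R->Waco: 55 × 3 = 165
Optimal cost = 370.
Saving = 395 − 370 = 25.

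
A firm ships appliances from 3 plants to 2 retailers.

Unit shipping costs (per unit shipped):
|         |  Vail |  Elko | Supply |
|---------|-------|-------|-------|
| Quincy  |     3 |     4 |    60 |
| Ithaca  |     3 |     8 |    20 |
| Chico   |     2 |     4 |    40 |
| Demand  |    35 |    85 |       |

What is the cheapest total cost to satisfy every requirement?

One minimum-cost allocation:
  Quincy to Elko: 60 × 4 = 240
  Ithaca to Vail: 20 × 3 = 60
  Chico to Vail: 15 × 2 = 30
  Chico to Elko: 25 × 4 = 100
Total = 240 + 60 + 30 + 100 = 430.

430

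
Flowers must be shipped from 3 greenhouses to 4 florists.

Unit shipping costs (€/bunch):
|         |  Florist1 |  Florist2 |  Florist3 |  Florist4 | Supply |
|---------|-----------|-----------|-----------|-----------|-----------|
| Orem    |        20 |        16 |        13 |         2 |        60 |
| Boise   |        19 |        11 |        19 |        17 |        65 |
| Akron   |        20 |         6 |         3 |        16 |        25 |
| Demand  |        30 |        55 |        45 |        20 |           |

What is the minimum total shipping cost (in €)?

1570

A cheapest plan:
  Orem→Florist1: 20 × €20 = €400
  Orem→Florist3: 20 × €13 = €260
  Orem→Florist4: 20 × €2 = €40
  Boise→Florist1: 10 × €19 = €190
  Boise→Florist2: 55 × €11 = €605
  Akron→Florist3: 25 × €3 = €75
Total = 400 + 260 + 40 + 190 + 605 + 75 = €1570.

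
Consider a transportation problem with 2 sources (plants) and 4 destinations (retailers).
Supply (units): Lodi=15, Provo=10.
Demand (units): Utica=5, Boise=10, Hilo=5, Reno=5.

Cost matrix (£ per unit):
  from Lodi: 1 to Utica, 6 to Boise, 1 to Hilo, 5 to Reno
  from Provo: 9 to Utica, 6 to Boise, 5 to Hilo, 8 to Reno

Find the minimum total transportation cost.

95

A cheapest plan:
  Lodi–Utica: 5 × £1 = £5
  Lodi–Hilo: 5 × £1 = £5
  Lodi–Reno: 5 × £5 = £25
  Provo–Boise: 10 × £6 = £60
Total = 5 + 5 + 25 + 60 = £95.
(Supply check: Lodi ships 15; Provo ships 10.)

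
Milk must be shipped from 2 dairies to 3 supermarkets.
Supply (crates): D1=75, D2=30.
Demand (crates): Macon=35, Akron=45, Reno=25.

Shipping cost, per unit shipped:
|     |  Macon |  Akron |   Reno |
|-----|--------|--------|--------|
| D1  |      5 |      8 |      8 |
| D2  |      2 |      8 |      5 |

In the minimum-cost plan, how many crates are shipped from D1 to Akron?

The minimum-cost plan:
  D1→Macon: 5 × 5 = 25
  D1→Akron: 45 × 8 = 360
  D1→Reno: 25 × 8 = 200
  D2→Macon: 30 × 2 = 60
Total cost = 645.
So D1→Akron carries 45 crates.

45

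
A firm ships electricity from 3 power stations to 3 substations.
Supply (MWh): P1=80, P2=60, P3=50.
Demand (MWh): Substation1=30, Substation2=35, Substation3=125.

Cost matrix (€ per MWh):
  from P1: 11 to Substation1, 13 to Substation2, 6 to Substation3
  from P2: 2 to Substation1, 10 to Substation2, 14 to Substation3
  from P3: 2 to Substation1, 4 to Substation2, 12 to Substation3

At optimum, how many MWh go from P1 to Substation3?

80

Solving gives:
  P1→Substation3: 80 × €6 = €480
  P2→Substation1: 30 × €2 = €60
  P2→Substation3: 30 × €14 = €420
  P3→Substation2: 35 × €4 = €140
  P3→Substation3: 15 × €12 = €180
Total cost = €1280.
So P1→Substation3 carries 80 MWh.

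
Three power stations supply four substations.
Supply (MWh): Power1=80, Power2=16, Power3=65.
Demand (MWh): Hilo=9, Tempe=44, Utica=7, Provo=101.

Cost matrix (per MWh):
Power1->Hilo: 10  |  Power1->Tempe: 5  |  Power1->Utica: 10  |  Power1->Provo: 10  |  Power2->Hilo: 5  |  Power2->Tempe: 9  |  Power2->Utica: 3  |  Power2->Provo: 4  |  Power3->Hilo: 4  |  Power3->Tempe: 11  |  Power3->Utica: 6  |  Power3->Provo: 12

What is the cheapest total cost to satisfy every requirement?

An optimal shipping plan:
  Power1→Tempe: 44 × 5 = 220
  Power1→Provo: 36 × 10 = 360
  Power2→Provo: 16 × 4 = 64
  Power3→Hilo: 9 × 4 = 36
  Power3→Utica: 7 × 6 = 42
  Power3→Provo: 49 × 12 = 588
Total = 220 + 360 + 64 + 36 + 42 + 588 = 1310.

1310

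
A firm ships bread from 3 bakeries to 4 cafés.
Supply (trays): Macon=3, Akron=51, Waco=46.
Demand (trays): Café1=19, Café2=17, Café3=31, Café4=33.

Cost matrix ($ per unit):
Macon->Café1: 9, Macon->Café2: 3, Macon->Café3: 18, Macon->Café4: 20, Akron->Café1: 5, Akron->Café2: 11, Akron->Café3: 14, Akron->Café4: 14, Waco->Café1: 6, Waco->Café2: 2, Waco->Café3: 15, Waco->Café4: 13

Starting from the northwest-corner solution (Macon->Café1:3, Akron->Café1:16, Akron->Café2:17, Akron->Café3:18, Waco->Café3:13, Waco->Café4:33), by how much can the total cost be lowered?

Current plan cost = 3·9 + 16·5 + 17·11 + 18·14 + 13·15 + 33·13 = $1170.
Optimal plan:
  Macon to Café2: 3 trays
  Akron to Café1: 19 trays
  Akron to Café3: 31 trays
  Akron to Café4: 1 trays
  Waco to Café2: 14 trays
  Waco to Café4: 32 trays
Optimal cost = $996.
Saving = 1170 − 996 = $174.

174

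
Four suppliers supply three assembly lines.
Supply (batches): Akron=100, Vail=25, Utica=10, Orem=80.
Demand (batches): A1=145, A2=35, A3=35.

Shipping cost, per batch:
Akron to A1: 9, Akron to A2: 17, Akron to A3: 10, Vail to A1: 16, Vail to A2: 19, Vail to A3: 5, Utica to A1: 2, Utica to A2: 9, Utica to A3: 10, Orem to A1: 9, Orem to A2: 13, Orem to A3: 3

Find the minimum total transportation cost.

Optimal allocation:
  Akron->A1: 100 batches
  Vail->A3: 25 batches
  Utica->A1: 10 batches
  Orem->A1: 35 batches
  Orem->A2: 35 batches
  Orem->A3: 10 batches
Total cost = 1845.

1845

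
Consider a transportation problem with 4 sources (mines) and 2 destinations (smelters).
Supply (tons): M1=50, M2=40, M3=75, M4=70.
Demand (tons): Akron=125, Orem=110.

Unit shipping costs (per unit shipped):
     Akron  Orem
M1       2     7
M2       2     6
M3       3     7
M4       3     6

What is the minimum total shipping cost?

One minimum-cost allocation:
  M1->Akron: 50 × 2 = 100
  M2->Akron: 40 × 2 = 80
  M3->Akron: 35 × 3 = 105
  M3->Orem: 40 × 7 = 280
  M4->Orem: 70 × 6 = 420
Total = 100 + 80 + 105 + 280 + 420 = 985.

985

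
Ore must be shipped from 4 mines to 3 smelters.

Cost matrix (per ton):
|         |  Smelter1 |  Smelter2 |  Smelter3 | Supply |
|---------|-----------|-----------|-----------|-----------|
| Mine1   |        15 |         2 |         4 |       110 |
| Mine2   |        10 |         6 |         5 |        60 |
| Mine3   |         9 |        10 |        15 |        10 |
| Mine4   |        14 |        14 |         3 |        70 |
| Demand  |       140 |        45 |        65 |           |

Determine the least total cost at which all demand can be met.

A cheapest plan:
  Mine1–Smelter2: 45 tons
  Mine1–Smelter3: 65 tons
  Mine2–Smelter1: 60 tons
  Mine3–Smelter1: 10 tons
  Mine4–Smelter1: 70 tons
Total cost = 2020.
(Supply check: Mine1 ships 110; Mine2 ships 60; Mine3 ships 10; Mine4 ships 70.)

2020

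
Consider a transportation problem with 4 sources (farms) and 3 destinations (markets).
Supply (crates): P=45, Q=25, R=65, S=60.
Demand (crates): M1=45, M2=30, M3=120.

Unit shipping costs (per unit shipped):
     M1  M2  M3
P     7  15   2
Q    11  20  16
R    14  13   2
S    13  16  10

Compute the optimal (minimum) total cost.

1335

An optimal shipping plan:
  P–M3: 45 × 2 = 90
  Q–M1: 25 × 11 = 275
  R–M3: 65 × 2 = 130
  S–M1: 20 × 13 = 260
  S–M2: 30 × 16 = 480
  S–M3: 10 × 10 = 100
Total = 90 + 275 + 130 + 260 + 480 + 100 = 1335.
(Supply check: P ships 45; Q ships 25; R ships 65; S ships 60.)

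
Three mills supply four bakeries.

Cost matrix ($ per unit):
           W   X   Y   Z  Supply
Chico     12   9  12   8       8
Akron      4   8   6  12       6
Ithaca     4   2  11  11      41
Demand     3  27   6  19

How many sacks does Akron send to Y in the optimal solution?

Solving gives:
  Chico–Z: 8 × $8 = $64
  Akron–Y: 6 × $6 = $36
  Ithaca–W: 3 × $4 = $12
  Ithaca–X: 27 × $2 = $54
  Ithaca–Z: 11 × $11 = $121
Total cost = $287.
So Akron→Y carries 6 sacks.

6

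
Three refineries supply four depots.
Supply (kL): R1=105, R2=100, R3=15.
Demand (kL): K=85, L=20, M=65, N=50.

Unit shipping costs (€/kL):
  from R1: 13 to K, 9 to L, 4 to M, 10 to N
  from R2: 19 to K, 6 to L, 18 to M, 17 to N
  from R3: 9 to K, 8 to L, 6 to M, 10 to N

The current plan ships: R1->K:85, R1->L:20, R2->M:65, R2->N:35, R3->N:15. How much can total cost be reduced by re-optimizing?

785

Current plan cost = 85·13 + 20·9 + 65·18 + 35·17 + 15·10 = €3200.
Optimal plan:
  R1 to M: 65 × €4 = €260
  R1 to N: 40 × €10 = €400
  R2 to K: 70 × €19 = €1330
  R2 to L: 20 × €6 = €120
  R2 to N: 10 × €17 = €170
  R3 to K: 15 × €9 = €135
Optimal cost = €2415.
Saving = 3200 − 2415 = €785.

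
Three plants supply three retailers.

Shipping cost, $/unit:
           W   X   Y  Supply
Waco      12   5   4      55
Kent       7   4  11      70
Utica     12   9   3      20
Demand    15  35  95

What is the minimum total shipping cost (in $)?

745

An optimal shipping plan:
  Waco→Y: 55 × $4 = $220
  Kent→W: 15 × $7 = $105
  Kent→X: 35 × $4 = $140
  Kent→Y: 20 × $11 = $220
  Utica→Y: 20 × $3 = $60
Total = 220 + 105 + 140 + 220 + 60 = $745.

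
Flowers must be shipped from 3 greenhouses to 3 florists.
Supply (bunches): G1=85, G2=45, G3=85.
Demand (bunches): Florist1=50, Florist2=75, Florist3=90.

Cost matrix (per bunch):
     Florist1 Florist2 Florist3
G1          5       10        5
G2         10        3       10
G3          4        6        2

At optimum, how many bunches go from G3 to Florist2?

30

Solving gives:
  G1–Florist1: 50 × 5 = 250
  G1–Florist3: 35 × 5 = 175
  G2–Florist2: 45 × 3 = 135
  G3–Florist2: 30 × 6 = 180
  G3–Florist3: 55 × 2 = 110
Total cost = 850.
So G3→Florist2 carries 30 bunches.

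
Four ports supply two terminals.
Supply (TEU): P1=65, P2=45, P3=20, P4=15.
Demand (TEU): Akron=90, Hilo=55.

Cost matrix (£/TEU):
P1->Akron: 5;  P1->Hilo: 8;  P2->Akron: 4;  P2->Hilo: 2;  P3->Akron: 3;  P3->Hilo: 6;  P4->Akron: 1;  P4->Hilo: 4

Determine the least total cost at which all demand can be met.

520

A cheapest plan:
  P1→Akron: 55 TEU
  P1→Hilo: 10 TEU
  P2→Hilo: 45 TEU
  P3→Akron: 20 TEU
  P4→Akron: 15 TEU
Total cost = £520.
(Supply check: P1 ships 65; P2 ships 45; P3 ships 20; P4 ships 15.)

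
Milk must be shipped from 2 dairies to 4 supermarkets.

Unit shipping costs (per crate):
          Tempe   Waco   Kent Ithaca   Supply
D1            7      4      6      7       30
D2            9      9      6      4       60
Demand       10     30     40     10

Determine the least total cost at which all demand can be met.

One minimum-cost allocation:
  D1->Waco: 30 crates
  D2->Tempe: 10 crates
  D2->Kent: 40 crates
  D2->Ithaca: 10 crates
Total cost = 490.

490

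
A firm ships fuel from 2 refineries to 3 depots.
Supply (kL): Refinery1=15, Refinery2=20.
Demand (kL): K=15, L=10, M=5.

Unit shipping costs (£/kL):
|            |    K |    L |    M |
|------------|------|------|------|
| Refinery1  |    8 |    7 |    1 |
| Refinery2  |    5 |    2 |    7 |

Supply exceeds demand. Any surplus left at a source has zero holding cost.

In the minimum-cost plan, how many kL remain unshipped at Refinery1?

5

An optimal plan:
  Refinery1–K: 5 × £8 = £40
  Refinery1–M: 5 × £1 = £5
  Refinery2–K: 10 × £5 = £50
  Refinery2–L: 10 × £2 = £20
Total cost = £115.
Refinery1 ships 10 of its 15, leaving 5.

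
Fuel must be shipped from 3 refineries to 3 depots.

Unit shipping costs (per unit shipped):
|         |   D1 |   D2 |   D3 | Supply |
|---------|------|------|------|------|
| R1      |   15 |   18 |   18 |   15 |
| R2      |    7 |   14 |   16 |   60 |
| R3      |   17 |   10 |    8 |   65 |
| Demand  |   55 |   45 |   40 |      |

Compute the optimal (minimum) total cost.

An optimal shipping plan:
  R1->D2: 15 kL
  R2->D1: 55 kL
  R2->D2: 5 kL
  R3->D2: 25 kL
  R3->D3: 40 kL
Total cost = 1295.
(Supply check: R1 ships 15; R2 ships 60; R3 ships 65.)

1295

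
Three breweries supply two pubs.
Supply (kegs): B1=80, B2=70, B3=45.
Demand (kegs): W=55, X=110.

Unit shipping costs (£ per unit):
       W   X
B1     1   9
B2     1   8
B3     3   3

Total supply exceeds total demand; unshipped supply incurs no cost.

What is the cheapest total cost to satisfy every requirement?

710

One minimum-cost allocation:
  B1->W: 50 × £1 = £50
  B2->W: 5 × £1 = £5
  B2->X: 65 × £8 = £520
  B3->X: 45 × £3 = £135
Total = 50 + 5 + 520 + 135 = £710.
(Supply check: B1 ships 50; B2 ships 70; B3 ships 45.)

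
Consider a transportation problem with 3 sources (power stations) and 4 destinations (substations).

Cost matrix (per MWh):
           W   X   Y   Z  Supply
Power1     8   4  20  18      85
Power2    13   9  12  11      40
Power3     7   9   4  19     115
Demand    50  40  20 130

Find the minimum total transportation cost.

2695

Optimal allocation:
  Power1->X: 40 × 4 = 160
  Power1->Z: 45 × 18 = 810
  Power2->Z: 40 × 11 = 440
  Power3->W: 50 × 7 = 350
  Power3->Y: 20 × 4 = 80
  Power3->Z: 45 × 19 = 855
Total = 160 + 810 + 440 + 350 + 80 + 855 = 2695.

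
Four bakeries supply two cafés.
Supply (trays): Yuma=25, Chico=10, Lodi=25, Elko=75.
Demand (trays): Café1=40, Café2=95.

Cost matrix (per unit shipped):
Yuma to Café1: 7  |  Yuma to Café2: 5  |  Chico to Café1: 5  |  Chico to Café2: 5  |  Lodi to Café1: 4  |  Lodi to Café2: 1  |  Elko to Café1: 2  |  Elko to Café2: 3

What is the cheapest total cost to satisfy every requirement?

385

An optimal shipping plan:
  Yuma–Café2: 25 trays
  Chico–Café2: 10 trays
  Lodi–Café2: 25 trays
  Elko–Café1: 40 trays
  Elko–Café2: 35 trays
Total cost = 385.
(Supply check: Yuma ships 25; Chico ships 10; Lodi ships 25; Elko ships 75.)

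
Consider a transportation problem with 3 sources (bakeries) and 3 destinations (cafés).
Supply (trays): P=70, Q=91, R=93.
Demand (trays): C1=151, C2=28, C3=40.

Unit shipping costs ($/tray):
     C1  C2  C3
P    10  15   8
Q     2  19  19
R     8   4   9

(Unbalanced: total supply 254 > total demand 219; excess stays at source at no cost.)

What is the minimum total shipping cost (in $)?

One minimum-cost allocation:
  P→C3: 40 × $8 = $320
  Q→C1: 91 × $2 = $182
  R→C1: 60 × $8 = $480
  R→C2: 28 × $4 = $112
Total = 320 + 182 + 480 + 112 = $1094.

1094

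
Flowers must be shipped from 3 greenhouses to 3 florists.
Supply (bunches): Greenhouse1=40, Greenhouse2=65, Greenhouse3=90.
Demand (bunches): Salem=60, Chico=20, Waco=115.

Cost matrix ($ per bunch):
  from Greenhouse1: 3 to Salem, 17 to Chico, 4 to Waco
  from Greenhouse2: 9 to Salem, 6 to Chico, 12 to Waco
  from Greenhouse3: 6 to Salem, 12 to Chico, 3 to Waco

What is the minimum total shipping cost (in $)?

One minimum-cost allocation:
  Greenhouse1->Salem: 15 × $3 = $45
  Greenhouse1->Waco: 25 × $4 = $100
  Greenhouse2->Salem: 45 × $9 = $405
  Greenhouse2->Chico: 20 × $6 = $120
  Greenhouse3->Waco: 90 × $3 = $270
Total = 45 + 100 + 405 + 120 + 270 = $940.
(Supply check: Greenhouse1 ships 40; Greenhouse2 ships 65; Greenhouse3 ships 90.)

940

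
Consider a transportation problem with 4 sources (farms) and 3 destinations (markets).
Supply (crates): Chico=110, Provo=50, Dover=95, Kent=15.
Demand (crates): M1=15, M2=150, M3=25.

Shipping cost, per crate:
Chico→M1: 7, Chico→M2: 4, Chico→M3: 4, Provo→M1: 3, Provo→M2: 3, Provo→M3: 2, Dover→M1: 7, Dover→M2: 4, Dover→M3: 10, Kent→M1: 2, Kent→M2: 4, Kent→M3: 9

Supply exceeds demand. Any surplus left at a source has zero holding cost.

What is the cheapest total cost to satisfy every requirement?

A cheapest plan:
  Chico to M2: 30 × 4 = 120
  Provo to M2: 25 × 3 = 75
  Provo to M3: 25 × 2 = 50
  Dover to M2: 95 × 4 = 380
  Kent to M1: 15 × 2 = 30
Total = 120 + 75 + 50 + 380 + 30 = 655.

655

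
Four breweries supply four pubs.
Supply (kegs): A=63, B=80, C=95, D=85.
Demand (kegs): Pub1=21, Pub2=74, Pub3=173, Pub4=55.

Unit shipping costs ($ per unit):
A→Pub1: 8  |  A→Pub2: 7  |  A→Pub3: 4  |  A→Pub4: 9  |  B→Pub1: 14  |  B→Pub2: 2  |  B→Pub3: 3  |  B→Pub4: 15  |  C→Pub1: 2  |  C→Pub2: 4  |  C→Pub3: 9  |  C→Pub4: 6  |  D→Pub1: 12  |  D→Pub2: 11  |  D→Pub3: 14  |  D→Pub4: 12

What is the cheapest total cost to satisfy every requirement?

1910

An optimal shipping plan:
  A–Pub3: 63 kegs
  B–Pub3: 80 kegs
  C–Pub1: 21 kegs
  C–Pub2: 74 kegs
  D–Pub3: 30 kegs
  D–Pub4: 55 kegs
Total cost = $1910.
(Supply check: A ships 63; B ships 80; C ships 95; D ships 85.)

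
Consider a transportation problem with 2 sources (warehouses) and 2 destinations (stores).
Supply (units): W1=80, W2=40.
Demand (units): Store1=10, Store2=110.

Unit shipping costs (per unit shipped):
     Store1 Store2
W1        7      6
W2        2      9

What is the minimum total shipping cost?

A cheapest plan:
  W1 to Store2: 80 × 6 = 480
  W2 to Store1: 10 × 2 = 20
  W2 to Store2: 30 × 9 = 270
Total = 480 + 20 + 270 = 770.

770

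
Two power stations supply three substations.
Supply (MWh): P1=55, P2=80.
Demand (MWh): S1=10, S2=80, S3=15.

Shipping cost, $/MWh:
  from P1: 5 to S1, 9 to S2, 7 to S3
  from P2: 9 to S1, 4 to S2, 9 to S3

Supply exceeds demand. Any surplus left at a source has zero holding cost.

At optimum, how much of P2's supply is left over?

0

An optimal plan:
  P1 to S1: 10 × $5 = $50
  P1 to S3: 15 × $7 = $105
  P2 to S2: 80 × $4 = $320
Total cost = $475.
P2 ships 80 of its 80, leaving 0.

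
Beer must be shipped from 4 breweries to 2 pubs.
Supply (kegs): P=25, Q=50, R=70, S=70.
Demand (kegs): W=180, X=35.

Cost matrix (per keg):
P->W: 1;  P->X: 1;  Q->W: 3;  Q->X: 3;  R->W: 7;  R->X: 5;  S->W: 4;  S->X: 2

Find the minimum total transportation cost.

One minimum-cost allocation:
  P->W: 25 × 1 = 25
  Q->W: 50 × 3 = 150
  R->W: 35 × 7 = 245
  R->X: 35 × 5 = 175
  S->W: 70 × 4 = 280
Total = 25 + 150 + 245 + 175 + 280 = 875.
(Supply check: P ships 25; Q ships 50; R ships 70; S ships 70.)

875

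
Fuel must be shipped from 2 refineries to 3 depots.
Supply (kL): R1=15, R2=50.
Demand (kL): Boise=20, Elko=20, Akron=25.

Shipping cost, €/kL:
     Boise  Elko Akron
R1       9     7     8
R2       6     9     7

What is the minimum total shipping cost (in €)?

445

A cheapest plan:
  R1 to Elko: 15 × €7 = €105
  R2 to Boise: 20 × €6 = €120
  R2 to Elko: 5 × €9 = €45
  R2 to Akron: 25 × €7 = €175
Total = 105 + 120 + 45 + 175 = €445.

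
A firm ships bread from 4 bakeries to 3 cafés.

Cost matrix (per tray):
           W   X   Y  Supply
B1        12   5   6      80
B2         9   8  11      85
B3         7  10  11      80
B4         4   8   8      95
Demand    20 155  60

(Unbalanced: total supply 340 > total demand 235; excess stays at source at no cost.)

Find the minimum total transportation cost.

An optimal shipping plan:
  B1->X: 80 × 5 = 400
  B2->X: 60 × 8 = 480
  B4->W: 20 × 4 = 80
  B4->X: 15 × 8 = 120
  B4->Y: 60 × 8 = 480
Total = 400 + 480 + 80 + 120 + 480 = 1560.
(Supply check: B1 ships 80; B2 ships 60; B3 ships 0; B4 ships 95.)

1560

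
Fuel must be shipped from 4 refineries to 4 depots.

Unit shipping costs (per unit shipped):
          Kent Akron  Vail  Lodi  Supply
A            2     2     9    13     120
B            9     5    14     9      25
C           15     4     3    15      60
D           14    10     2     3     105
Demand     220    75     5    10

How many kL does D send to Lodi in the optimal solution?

The minimum-cost plan:
  A–Kent: 120 kL
  B–Kent: 25 kL
  C–Akron: 60 kL
  D–Kent: 75 kL
  D–Akron: 15 kL
  D–Vail: 5 kL
  D–Lodi: 10 kL
Total cost = 1945.
So D→Lodi carries 10 kL.

10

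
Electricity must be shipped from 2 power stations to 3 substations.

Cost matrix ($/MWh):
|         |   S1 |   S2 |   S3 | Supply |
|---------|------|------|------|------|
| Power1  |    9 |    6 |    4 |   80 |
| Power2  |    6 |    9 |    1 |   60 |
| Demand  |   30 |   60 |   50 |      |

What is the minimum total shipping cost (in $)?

An optimal shipping plan:
  Power1 to S1: 20 × $9 = $180
  Power1 to S2: 60 × $6 = $360
  Power2 to S1: 10 × $6 = $60
  Power2 to S3: 50 × $1 = $50
Total = 180 + 360 + 60 + 50 = $650.

650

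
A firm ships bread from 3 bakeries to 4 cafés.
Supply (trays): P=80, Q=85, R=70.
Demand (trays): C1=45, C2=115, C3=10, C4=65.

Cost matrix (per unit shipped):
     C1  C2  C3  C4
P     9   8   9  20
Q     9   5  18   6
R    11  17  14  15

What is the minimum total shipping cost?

A cheapest plan:
  P to C2: 80 trays
  Q to C2: 35 trays
  Q to C4: 50 trays
  R to C1: 45 trays
  R to C3: 10 trays
  R to C4: 15 trays
Total cost = 1975.
(Supply check: P ships 80; Q ships 85; R ships 70.)

1975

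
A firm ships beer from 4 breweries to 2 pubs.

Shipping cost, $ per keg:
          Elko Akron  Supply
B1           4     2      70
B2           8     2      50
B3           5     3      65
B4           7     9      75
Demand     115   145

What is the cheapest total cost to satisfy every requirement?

One minimum-cost allocation:
  B1→Elko: 40 × $4 = $160
  B1→Akron: 30 × $2 = $60
  B2→Akron: 50 × $2 = $100
  B3→Akron: 65 × $3 = $195
  B4→Elko: 75 × $7 = $525
Total = 160 + 60 + 100 + 195 + 525 = $1040.
(Supply check: B1 ships 70; B2 ships 50; B3 ships 65; B4 ships 75.)

1040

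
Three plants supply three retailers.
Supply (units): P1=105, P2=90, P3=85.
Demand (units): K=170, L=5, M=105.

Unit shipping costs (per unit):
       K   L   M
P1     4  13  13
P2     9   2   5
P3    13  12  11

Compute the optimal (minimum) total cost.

1920

Optimal allocation:
  P1→K: 105 × 4 = 420
  P2→L: 5 × 2 = 10
  P2→M: 85 × 5 = 425
  P3→K: 65 × 13 = 845
  P3→M: 20 × 11 = 220
Total = 420 + 10 + 425 + 845 + 220 = 1920.
(Supply check: P1 ships 105; P2 ships 90; P3 ships 85.)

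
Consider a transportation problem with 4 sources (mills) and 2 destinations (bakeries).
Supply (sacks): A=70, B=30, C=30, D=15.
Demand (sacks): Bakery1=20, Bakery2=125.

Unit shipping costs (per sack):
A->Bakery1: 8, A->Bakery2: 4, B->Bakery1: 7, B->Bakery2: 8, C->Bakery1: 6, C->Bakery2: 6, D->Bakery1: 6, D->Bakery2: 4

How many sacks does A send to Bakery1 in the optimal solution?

Solving gives:
  A→Bakery2: 70 × 4 = 280
  B→Bakery1: 20 × 7 = 140
  B→Bakery2: 10 × 8 = 80
  C→Bakery2: 30 × 6 = 180
  D→Bakery2: 15 × 4 = 60
Total cost = 740.
The route A→Bakery1 is not used.

0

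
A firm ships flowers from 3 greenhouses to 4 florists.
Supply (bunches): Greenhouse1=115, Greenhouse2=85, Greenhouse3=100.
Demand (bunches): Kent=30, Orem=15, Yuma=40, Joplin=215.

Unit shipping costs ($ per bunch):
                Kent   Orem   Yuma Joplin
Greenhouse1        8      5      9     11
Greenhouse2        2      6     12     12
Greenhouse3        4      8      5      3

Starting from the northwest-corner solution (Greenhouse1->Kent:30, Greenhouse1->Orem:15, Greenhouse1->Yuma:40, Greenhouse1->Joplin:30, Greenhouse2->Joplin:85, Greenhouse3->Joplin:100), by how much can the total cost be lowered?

210

Current plan cost = 30·8 + 15·5 + 40·9 + 30·11 + 85·12 + 100·3 = $2325.
Optimal plan:
  Greenhouse1–Orem: 15 × $5 = $75
  Greenhouse1–Yuma: 40 × $9 = $360
  Greenhouse1–Joplin: 60 × $11 = $660
  Greenhouse2–Kent: 30 × $2 = $60
  Greenhouse2–Joplin: 55 × $12 = $660
  Greenhouse3–Joplin: 100 × $3 = $300
Optimal cost = $2115.
Saving = 2325 − 2115 = $210.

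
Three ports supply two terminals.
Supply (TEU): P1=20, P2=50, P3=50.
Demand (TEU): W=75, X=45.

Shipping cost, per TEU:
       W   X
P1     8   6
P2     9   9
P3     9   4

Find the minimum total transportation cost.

One minimum-cost allocation:
  P1–W: 20 TEU
  P2–W: 50 TEU
  P3–W: 5 TEU
  P3–X: 45 TEU
Total cost = 835.

835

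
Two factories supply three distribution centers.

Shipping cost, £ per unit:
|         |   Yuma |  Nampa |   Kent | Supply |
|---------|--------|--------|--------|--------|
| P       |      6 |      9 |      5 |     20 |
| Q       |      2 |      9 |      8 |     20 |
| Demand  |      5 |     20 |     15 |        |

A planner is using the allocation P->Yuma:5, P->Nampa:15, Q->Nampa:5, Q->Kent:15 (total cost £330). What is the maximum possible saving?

65

Current plan cost = 5·6 + 15·9 + 5·9 + 15·8 = £330.
Optimal plan:
  P to Nampa: 5 × £9 = £45
  P to Kent: 15 × £5 = £75
  Q to Yuma: 5 × £2 = £10
  Q to Nampa: 15 × £9 = £135
Optimal cost = £265.
Saving = 330 − 265 = £65.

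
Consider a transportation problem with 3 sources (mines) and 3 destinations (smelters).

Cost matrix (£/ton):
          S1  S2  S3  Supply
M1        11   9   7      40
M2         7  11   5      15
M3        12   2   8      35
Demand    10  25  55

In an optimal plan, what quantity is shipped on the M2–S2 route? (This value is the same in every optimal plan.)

0

Solving gives:
  M1–S3: 40 tons
  M2–S1: 10 tons
  M2–S3: 5 tons
  M3–S2: 25 tons
  M3–S3: 10 tons
Total cost = £505.
The route M2→S2 is not used.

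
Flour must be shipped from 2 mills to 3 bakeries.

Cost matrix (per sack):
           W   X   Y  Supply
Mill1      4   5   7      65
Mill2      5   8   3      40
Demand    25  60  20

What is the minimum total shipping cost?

Optimal allocation:
  Mill1→W: 5 × 4 = 20
  Mill1→X: 60 × 5 = 300
  Mill2→W: 20 × 5 = 100
  Mill2→Y: 20 × 3 = 60
Total = 20 + 300 + 100 + 60 = 480.
(Supply check: Mill1 ships 65; Mill2 ships 40.)

480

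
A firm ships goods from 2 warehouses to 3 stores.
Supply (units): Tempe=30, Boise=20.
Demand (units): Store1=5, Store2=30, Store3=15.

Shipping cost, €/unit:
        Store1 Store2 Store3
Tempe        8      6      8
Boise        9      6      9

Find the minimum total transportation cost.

An optimal shipping plan:
  Tempe–Store1: 5 × €8 = €40
  Tempe–Store2: 10 × €6 = €60
  Tempe–Store3: 15 × €8 = €120
  Boise–Store2: 20 × €6 = €120
Total = 40 + 60 + 120 + 120 = €340.
(Supply check: Tempe ships 30; Boise ships 20.)

340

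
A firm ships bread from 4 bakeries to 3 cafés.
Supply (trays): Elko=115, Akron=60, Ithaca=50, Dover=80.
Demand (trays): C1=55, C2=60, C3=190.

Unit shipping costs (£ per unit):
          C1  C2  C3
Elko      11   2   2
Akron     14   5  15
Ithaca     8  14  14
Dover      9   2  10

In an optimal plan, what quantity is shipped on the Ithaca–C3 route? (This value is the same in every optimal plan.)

0

Optimal shipments:
  Elko to C3: 115 × £2 = £230
  Akron to C2: 60 × £5 = £300
  Ithaca to C1: 50 × £8 = £400
  Dover to C1: 5 × £9 = £45
  Dover to C3: 75 × £10 = £750
Total cost = £1725.
The route Ithaca→C3 is not used.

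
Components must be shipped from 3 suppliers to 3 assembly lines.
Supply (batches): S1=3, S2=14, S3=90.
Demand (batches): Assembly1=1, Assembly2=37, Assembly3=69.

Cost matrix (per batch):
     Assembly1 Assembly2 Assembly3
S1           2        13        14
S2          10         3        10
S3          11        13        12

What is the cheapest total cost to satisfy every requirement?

1171

Optimal allocation:
  S1–Assembly1: 1 × 2 = 2
  S1–Assembly2: 2 × 13 = 26
  S2–Assembly2: 14 × 3 = 42
  S3–Assembly2: 21 × 13 = 273
  S3–Assembly3: 69 × 12 = 828
Total = 2 + 26 + 42 + 273 + 828 = 1171.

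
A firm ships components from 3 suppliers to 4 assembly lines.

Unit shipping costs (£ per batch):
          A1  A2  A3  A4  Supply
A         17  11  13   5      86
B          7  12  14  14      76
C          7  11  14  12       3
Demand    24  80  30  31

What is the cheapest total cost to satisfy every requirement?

1645

Optimal allocation:
  A→A2: 55 batches
  A→A4: 31 batches
  B→A1: 24 batches
  B→A2: 22 batches
  B→A3: 30 batches
  C→A2: 3 batches
Total cost = £1645.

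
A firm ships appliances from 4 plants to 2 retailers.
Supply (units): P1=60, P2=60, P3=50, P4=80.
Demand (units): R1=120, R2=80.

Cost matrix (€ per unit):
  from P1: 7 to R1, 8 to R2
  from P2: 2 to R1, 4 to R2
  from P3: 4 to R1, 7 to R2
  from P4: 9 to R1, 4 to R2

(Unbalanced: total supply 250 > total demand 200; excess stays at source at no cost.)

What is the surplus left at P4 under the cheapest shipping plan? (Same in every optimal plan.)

0

An optimal plan:
  P1 to R1: 10 × €7 = €70
  P2 to R1: 60 × €2 = €120
  P3 to R1: 50 × €4 = €200
  P4 to R2: 80 × €4 = €320
Total cost = €710.
P4 ships 80 of its 80, leaving 0.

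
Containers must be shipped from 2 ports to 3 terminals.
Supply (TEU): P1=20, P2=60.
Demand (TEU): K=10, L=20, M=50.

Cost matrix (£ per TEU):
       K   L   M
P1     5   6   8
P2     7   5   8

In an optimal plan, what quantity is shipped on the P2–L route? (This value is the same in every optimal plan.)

Optimal shipments:
  P1→K: 10 × £5 = £50
  P1→M: 10 × £8 = £80
  P2→L: 20 × £5 = £100
  P2→M: 40 × £8 = £320
Total cost = £550.
So P2→L carries 20 TEU.

20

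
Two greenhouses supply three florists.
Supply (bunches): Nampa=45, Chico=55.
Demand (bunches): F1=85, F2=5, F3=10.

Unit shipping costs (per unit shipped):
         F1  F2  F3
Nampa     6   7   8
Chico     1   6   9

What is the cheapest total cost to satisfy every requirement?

Optimal allocation:
  Nampa→F1: 30 bunches
  Nampa→F2: 5 bunches
  Nampa→F3: 10 bunches
  Chico→F1: 55 bunches
Total cost = 350.

350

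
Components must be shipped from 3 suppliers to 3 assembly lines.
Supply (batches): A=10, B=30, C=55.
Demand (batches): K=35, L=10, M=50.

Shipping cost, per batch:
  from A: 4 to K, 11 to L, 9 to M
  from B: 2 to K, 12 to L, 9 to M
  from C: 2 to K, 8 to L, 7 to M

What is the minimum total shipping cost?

520

Optimal allocation:
  A->M: 10 × 9 = 90
  B->K: 30 × 2 = 60
  C->K: 5 × 2 = 10
  C->L: 10 × 8 = 80
  C->M: 40 × 7 = 280
Total = 90 + 60 + 10 + 80 + 280 = 520.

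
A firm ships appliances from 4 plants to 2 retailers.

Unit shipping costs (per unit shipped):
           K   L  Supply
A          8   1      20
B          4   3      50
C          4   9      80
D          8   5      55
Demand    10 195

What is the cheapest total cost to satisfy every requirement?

Optimal allocation:
  A to L: 20 × 1 = 20
  B to L: 50 × 3 = 150
  C to K: 10 × 4 = 40
  C to L: 70 × 9 = 630
  D to L: 55 × 5 = 275
Total = 20 + 150 + 40 + 630 + 275 = 1115.

1115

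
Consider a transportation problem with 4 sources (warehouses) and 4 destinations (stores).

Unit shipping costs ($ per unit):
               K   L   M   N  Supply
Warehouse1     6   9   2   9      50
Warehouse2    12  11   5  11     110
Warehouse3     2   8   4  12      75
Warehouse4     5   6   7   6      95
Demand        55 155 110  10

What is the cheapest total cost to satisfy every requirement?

Optimal allocation:
  Warehouse1->M: 50 units
  Warehouse2->L: 40 units
  Warehouse2->M: 60 units
  Warehouse2->N: 10 units
  Warehouse3->K: 55 units
  Warehouse3->L: 20 units
  Warehouse4->L: 95 units
Total cost = $1790.
(Supply check: Warehouse1 ships 50; Warehouse2 ships 110; Warehouse3 ships 75; Warehouse4 ships 95.)

1790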